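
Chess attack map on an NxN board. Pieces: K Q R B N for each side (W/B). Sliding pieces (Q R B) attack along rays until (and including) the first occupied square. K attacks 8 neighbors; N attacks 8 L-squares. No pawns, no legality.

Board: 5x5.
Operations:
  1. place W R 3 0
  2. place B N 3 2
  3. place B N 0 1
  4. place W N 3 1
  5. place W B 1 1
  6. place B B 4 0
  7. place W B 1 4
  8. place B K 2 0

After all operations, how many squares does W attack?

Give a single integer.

Answer: 14

Derivation:
Op 1: place WR@(3,0)
Op 2: place BN@(3,2)
Op 3: place BN@(0,1)
Op 4: place WN@(3,1)
Op 5: place WB@(1,1)
Op 6: place BB@(4,0)
Op 7: place WB@(1,4)
Op 8: place BK@(2,0)
Per-piece attacks for W:
  WB@(1,1): attacks (2,2) (3,3) (4,4) (2,0) (0,2) (0,0) [ray(1,-1) blocked at (2,0)]
  WB@(1,4): attacks (2,3) (3,2) (0,3) [ray(1,-1) blocked at (3,2)]
  WR@(3,0): attacks (3,1) (4,0) (2,0) [ray(0,1) blocked at (3,1); ray(1,0) blocked at (4,0); ray(-1,0) blocked at (2,0)]
  WN@(3,1): attacks (4,3) (2,3) (1,2) (1,0)
Union (14 distinct): (0,0) (0,2) (0,3) (1,0) (1,2) (2,0) (2,2) (2,3) (3,1) (3,2) (3,3) (4,0) (4,3) (4,4)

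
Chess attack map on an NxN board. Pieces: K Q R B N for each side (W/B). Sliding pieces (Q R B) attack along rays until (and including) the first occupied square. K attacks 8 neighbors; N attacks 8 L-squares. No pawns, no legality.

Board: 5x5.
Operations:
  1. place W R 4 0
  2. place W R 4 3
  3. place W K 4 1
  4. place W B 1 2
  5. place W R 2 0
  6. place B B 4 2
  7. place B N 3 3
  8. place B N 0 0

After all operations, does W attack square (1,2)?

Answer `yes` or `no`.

Answer: no

Derivation:
Op 1: place WR@(4,0)
Op 2: place WR@(4,3)
Op 3: place WK@(4,1)
Op 4: place WB@(1,2)
Op 5: place WR@(2,0)
Op 6: place BB@(4,2)
Op 7: place BN@(3,3)
Op 8: place BN@(0,0)
Per-piece attacks for W:
  WB@(1,2): attacks (2,3) (3,4) (2,1) (3,0) (0,3) (0,1)
  WR@(2,0): attacks (2,1) (2,2) (2,3) (2,4) (3,0) (4,0) (1,0) (0,0) [ray(1,0) blocked at (4,0); ray(-1,0) blocked at (0,0)]
  WR@(4,0): attacks (4,1) (3,0) (2,0) [ray(0,1) blocked at (4,1); ray(-1,0) blocked at (2,0)]
  WK@(4,1): attacks (4,2) (4,0) (3,1) (3,2) (3,0)
  WR@(4,3): attacks (4,4) (4,2) (3,3) [ray(0,-1) blocked at (4,2); ray(-1,0) blocked at (3,3)]
W attacks (1,2): no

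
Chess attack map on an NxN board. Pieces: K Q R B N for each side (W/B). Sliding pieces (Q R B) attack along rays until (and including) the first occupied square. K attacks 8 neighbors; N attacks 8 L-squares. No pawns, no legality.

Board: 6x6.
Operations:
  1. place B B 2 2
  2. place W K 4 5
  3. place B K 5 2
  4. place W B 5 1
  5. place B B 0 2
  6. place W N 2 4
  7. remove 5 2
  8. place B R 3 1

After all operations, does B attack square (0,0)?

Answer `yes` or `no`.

Answer: yes

Derivation:
Op 1: place BB@(2,2)
Op 2: place WK@(4,5)
Op 3: place BK@(5,2)
Op 4: place WB@(5,1)
Op 5: place BB@(0,2)
Op 6: place WN@(2,4)
Op 7: remove (5,2)
Op 8: place BR@(3,1)
Per-piece attacks for B:
  BB@(0,2): attacks (1,3) (2,4) (1,1) (2,0) [ray(1,1) blocked at (2,4)]
  BB@(2,2): attacks (3,3) (4,4) (5,5) (3,1) (1,3) (0,4) (1,1) (0,0) [ray(1,-1) blocked at (3,1)]
  BR@(3,1): attacks (3,2) (3,3) (3,4) (3,5) (3,0) (4,1) (5,1) (2,1) (1,1) (0,1) [ray(1,0) blocked at (5,1)]
B attacks (0,0): yes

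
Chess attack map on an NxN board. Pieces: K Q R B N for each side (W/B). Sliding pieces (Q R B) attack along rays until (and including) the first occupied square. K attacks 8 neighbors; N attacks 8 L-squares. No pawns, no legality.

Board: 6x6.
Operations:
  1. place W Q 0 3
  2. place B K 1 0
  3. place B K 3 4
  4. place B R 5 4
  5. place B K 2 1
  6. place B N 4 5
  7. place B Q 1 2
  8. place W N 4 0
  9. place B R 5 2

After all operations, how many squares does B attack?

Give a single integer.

Answer: 32

Derivation:
Op 1: place WQ@(0,3)
Op 2: place BK@(1,0)
Op 3: place BK@(3,4)
Op 4: place BR@(5,4)
Op 5: place BK@(2,1)
Op 6: place BN@(4,5)
Op 7: place BQ@(1,2)
Op 8: place WN@(4,0)
Op 9: place BR@(5,2)
Per-piece attacks for B:
  BK@(1,0): attacks (1,1) (2,0) (0,0) (2,1) (0,1)
  BQ@(1,2): attacks (1,3) (1,4) (1,5) (1,1) (1,0) (2,2) (3,2) (4,2) (5,2) (0,2) (2,3) (3,4) (2,1) (0,3) (0,1) [ray(0,-1) blocked at (1,0); ray(1,0) blocked at (5,2); ray(1,1) blocked at (3,4); ray(1,-1) blocked at (2,1); ray(-1,1) blocked at (0,3)]
  BK@(2,1): attacks (2,2) (2,0) (3,1) (1,1) (3,2) (3,0) (1,2) (1,0)
  BK@(3,4): attacks (3,5) (3,3) (4,4) (2,4) (4,5) (4,3) (2,5) (2,3)
  BN@(4,5): attacks (5,3) (3,3) (2,4)
  BR@(5,2): attacks (5,3) (5,4) (5,1) (5,0) (4,2) (3,2) (2,2) (1,2) [ray(0,1) blocked at (5,4); ray(-1,0) blocked at (1,2)]
  BR@(5,4): attacks (5,5) (5,3) (5,2) (4,4) (3,4) [ray(0,-1) blocked at (5,2); ray(-1,0) blocked at (3,4)]
Union (32 distinct): (0,0) (0,1) (0,2) (0,3) (1,0) (1,1) (1,2) (1,3) (1,4) (1,5) (2,0) (2,1) (2,2) (2,3) (2,4) (2,5) (3,0) (3,1) (3,2) (3,3) (3,4) (3,5) (4,2) (4,3) (4,4) (4,5) (5,0) (5,1) (5,2) (5,3) (5,4) (5,5)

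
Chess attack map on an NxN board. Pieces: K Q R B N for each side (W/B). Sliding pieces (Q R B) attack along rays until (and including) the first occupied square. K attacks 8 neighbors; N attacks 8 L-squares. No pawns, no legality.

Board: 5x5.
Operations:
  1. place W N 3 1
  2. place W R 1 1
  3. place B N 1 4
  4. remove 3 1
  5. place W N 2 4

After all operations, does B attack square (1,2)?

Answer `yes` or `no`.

Answer: no

Derivation:
Op 1: place WN@(3,1)
Op 2: place WR@(1,1)
Op 3: place BN@(1,4)
Op 4: remove (3,1)
Op 5: place WN@(2,4)
Per-piece attacks for B:
  BN@(1,4): attacks (2,2) (3,3) (0,2)
B attacks (1,2): no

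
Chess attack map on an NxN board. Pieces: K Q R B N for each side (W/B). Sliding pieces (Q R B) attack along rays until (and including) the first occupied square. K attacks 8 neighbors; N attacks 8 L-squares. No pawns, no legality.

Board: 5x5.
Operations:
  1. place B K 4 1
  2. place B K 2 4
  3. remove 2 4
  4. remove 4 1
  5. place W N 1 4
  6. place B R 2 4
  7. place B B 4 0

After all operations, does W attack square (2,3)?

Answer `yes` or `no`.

Op 1: place BK@(4,1)
Op 2: place BK@(2,4)
Op 3: remove (2,4)
Op 4: remove (4,1)
Op 5: place WN@(1,4)
Op 6: place BR@(2,4)
Op 7: place BB@(4,0)
Per-piece attacks for W:
  WN@(1,4): attacks (2,2) (3,3) (0,2)
W attacks (2,3): no

Answer: no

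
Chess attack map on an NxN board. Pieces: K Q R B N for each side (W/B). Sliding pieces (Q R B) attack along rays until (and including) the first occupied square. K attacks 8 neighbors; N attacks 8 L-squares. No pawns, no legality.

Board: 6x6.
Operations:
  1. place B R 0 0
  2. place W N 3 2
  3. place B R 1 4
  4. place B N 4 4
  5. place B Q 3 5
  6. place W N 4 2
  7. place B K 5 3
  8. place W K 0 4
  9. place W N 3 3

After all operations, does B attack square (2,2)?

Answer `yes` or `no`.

Answer: no

Derivation:
Op 1: place BR@(0,0)
Op 2: place WN@(3,2)
Op 3: place BR@(1,4)
Op 4: place BN@(4,4)
Op 5: place BQ@(3,5)
Op 6: place WN@(4,2)
Op 7: place BK@(5,3)
Op 8: place WK@(0,4)
Op 9: place WN@(3,3)
Per-piece attacks for B:
  BR@(0,0): attacks (0,1) (0,2) (0,3) (0,4) (1,0) (2,0) (3,0) (4,0) (5,0) [ray(0,1) blocked at (0,4)]
  BR@(1,4): attacks (1,5) (1,3) (1,2) (1,1) (1,0) (2,4) (3,4) (4,4) (0,4) [ray(1,0) blocked at (4,4); ray(-1,0) blocked at (0,4)]
  BQ@(3,5): attacks (3,4) (3,3) (4,5) (5,5) (2,5) (1,5) (0,5) (4,4) (2,4) (1,3) (0,2) [ray(0,-1) blocked at (3,3); ray(1,-1) blocked at (4,4)]
  BN@(4,4): attacks (2,5) (5,2) (3,2) (2,3)
  BK@(5,3): attacks (5,4) (5,2) (4,3) (4,4) (4,2)
B attacks (2,2): no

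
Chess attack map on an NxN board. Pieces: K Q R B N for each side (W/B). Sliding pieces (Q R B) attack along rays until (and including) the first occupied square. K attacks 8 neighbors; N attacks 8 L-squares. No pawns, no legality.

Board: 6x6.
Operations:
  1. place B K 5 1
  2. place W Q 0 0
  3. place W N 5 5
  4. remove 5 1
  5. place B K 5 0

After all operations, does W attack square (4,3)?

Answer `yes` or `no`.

Answer: yes

Derivation:
Op 1: place BK@(5,1)
Op 2: place WQ@(0,0)
Op 3: place WN@(5,5)
Op 4: remove (5,1)
Op 5: place BK@(5,0)
Per-piece attacks for W:
  WQ@(0,0): attacks (0,1) (0,2) (0,3) (0,4) (0,5) (1,0) (2,0) (3,0) (4,0) (5,0) (1,1) (2,2) (3,3) (4,4) (5,5) [ray(1,0) blocked at (5,0); ray(1,1) blocked at (5,5)]
  WN@(5,5): attacks (4,3) (3,4)
W attacks (4,3): yes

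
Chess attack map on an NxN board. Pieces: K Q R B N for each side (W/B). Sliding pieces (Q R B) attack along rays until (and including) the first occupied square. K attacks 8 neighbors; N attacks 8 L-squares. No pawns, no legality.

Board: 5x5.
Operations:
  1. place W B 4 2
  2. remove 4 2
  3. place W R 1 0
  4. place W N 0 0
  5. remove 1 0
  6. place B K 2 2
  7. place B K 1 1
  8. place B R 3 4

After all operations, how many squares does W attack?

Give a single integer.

Answer: 2

Derivation:
Op 1: place WB@(4,2)
Op 2: remove (4,2)
Op 3: place WR@(1,0)
Op 4: place WN@(0,0)
Op 5: remove (1,0)
Op 6: place BK@(2,2)
Op 7: place BK@(1,1)
Op 8: place BR@(3,4)
Per-piece attacks for W:
  WN@(0,0): attacks (1,2) (2,1)
Union (2 distinct): (1,2) (2,1)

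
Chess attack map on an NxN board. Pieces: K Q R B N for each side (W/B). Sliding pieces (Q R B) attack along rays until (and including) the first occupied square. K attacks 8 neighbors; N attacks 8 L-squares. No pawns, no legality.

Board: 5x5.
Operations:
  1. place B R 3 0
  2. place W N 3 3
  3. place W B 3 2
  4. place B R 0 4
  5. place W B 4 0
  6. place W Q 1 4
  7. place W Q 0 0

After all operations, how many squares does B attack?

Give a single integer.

Op 1: place BR@(3,0)
Op 2: place WN@(3,3)
Op 3: place WB@(3,2)
Op 4: place BR@(0,4)
Op 5: place WB@(4,0)
Op 6: place WQ@(1,4)
Op 7: place WQ@(0,0)
Per-piece attacks for B:
  BR@(0,4): attacks (0,3) (0,2) (0,1) (0,0) (1,4) [ray(0,-1) blocked at (0,0); ray(1,0) blocked at (1,4)]
  BR@(3,0): attacks (3,1) (3,2) (4,0) (2,0) (1,0) (0,0) [ray(0,1) blocked at (3,2); ray(1,0) blocked at (4,0); ray(-1,0) blocked at (0,0)]
Union (10 distinct): (0,0) (0,1) (0,2) (0,3) (1,0) (1,4) (2,0) (3,1) (3,2) (4,0)

Answer: 10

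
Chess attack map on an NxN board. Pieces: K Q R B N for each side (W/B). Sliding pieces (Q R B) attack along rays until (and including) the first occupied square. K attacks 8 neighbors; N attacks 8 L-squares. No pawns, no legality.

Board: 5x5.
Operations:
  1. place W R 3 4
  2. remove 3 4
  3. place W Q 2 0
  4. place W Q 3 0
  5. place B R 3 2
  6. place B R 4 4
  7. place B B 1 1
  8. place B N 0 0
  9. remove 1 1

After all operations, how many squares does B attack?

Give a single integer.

Op 1: place WR@(3,4)
Op 2: remove (3,4)
Op 3: place WQ@(2,0)
Op 4: place WQ@(3,0)
Op 5: place BR@(3,2)
Op 6: place BR@(4,4)
Op 7: place BB@(1,1)
Op 8: place BN@(0,0)
Op 9: remove (1,1)
Per-piece attacks for B:
  BN@(0,0): attacks (1,2) (2,1)
  BR@(3,2): attacks (3,3) (3,4) (3,1) (3,0) (4,2) (2,2) (1,2) (0,2) [ray(0,-1) blocked at (3,0)]
  BR@(4,4): attacks (4,3) (4,2) (4,1) (4,0) (3,4) (2,4) (1,4) (0,4)
Union (15 distinct): (0,2) (0,4) (1,2) (1,4) (2,1) (2,2) (2,4) (3,0) (3,1) (3,3) (3,4) (4,0) (4,1) (4,2) (4,3)

Answer: 15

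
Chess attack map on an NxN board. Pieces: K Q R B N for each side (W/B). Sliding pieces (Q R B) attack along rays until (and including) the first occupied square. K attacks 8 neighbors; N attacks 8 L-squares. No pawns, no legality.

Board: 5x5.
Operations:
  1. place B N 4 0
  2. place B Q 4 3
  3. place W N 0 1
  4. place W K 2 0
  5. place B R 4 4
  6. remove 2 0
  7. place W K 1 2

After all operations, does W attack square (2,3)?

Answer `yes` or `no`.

Answer: yes

Derivation:
Op 1: place BN@(4,0)
Op 2: place BQ@(4,3)
Op 3: place WN@(0,1)
Op 4: place WK@(2,0)
Op 5: place BR@(4,4)
Op 6: remove (2,0)
Op 7: place WK@(1,2)
Per-piece attacks for W:
  WN@(0,1): attacks (1,3) (2,2) (2,0)
  WK@(1,2): attacks (1,3) (1,1) (2,2) (0,2) (2,3) (2,1) (0,3) (0,1)
W attacks (2,3): yes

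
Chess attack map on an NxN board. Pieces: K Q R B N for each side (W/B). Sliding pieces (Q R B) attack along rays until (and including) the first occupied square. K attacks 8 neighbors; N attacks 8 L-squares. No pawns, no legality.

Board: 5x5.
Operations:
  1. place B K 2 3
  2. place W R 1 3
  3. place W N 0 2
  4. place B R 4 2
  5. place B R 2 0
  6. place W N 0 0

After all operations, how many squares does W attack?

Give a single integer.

Op 1: place BK@(2,3)
Op 2: place WR@(1,3)
Op 3: place WN@(0,2)
Op 4: place BR@(4,2)
Op 5: place BR@(2,0)
Op 6: place WN@(0,0)
Per-piece attacks for W:
  WN@(0,0): attacks (1,2) (2,1)
  WN@(0,2): attacks (1,4) (2,3) (1,0) (2,1)
  WR@(1,3): attacks (1,4) (1,2) (1,1) (1,0) (2,3) (0,3) [ray(1,0) blocked at (2,3)]
Union (7 distinct): (0,3) (1,0) (1,1) (1,2) (1,4) (2,1) (2,3)

Answer: 7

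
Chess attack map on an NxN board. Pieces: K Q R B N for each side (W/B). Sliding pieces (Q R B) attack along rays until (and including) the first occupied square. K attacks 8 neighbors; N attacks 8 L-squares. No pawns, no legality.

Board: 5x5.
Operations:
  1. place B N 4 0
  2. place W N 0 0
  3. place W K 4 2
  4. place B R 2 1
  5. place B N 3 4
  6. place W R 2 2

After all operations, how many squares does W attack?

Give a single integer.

Op 1: place BN@(4,0)
Op 2: place WN@(0,0)
Op 3: place WK@(4,2)
Op 4: place BR@(2,1)
Op 5: place BN@(3,4)
Op 6: place WR@(2,2)
Per-piece attacks for W:
  WN@(0,0): attacks (1,2) (2,1)
  WR@(2,2): attacks (2,3) (2,4) (2,1) (3,2) (4,2) (1,2) (0,2) [ray(0,-1) blocked at (2,1); ray(1,0) blocked at (4,2)]
  WK@(4,2): attacks (4,3) (4,1) (3,2) (3,3) (3,1)
Union (11 distinct): (0,2) (1,2) (2,1) (2,3) (2,4) (3,1) (3,2) (3,3) (4,1) (4,2) (4,3)

Answer: 11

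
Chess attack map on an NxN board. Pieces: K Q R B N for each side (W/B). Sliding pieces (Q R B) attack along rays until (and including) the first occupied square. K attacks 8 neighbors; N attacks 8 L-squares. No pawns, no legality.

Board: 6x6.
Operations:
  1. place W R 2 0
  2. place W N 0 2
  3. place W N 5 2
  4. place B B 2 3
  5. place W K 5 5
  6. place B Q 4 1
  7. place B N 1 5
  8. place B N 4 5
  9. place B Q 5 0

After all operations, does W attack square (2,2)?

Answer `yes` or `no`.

Op 1: place WR@(2,0)
Op 2: place WN@(0,2)
Op 3: place WN@(5,2)
Op 4: place BB@(2,3)
Op 5: place WK@(5,5)
Op 6: place BQ@(4,1)
Op 7: place BN@(1,5)
Op 8: place BN@(4,5)
Op 9: place BQ@(5,0)
Per-piece attacks for W:
  WN@(0,2): attacks (1,4) (2,3) (1,0) (2,1)
  WR@(2,0): attacks (2,1) (2,2) (2,3) (3,0) (4,0) (5,0) (1,0) (0,0) [ray(0,1) blocked at (2,3); ray(1,0) blocked at (5,0)]
  WN@(5,2): attacks (4,4) (3,3) (4,0) (3,1)
  WK@(5,5): attacks (5,4) (4,5) (4,4)
W attacks (2,2): yes

Answer: yes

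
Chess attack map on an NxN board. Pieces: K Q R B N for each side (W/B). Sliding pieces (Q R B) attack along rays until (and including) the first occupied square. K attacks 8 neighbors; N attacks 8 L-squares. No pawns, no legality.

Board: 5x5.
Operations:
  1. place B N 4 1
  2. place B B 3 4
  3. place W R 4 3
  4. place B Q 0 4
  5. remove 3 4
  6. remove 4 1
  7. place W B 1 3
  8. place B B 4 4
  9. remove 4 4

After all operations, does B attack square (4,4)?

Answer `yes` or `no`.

Op 1: place BN@(4,1)
Op 2: place BB@(3,4)
Op 3: place WR@(4,3)
Op 4: place BQ@(0,4)
Op 5: remove (3,4)
Op 6: remove (4,1)
Op 7: place WB@(1,3)
Op 8: place BB@(4,4)
Op 9: remove (4,4)
Per-piece attacks for B:
  BQ@(0,4): attacks (0,3) (0,2) (0,1) (0,0) (1,4) (2,4) (3,4) (4,4) (1,3) [ray(1,-1) blocked at (1,3)]
B attacks (4,4): yes

Answer: yes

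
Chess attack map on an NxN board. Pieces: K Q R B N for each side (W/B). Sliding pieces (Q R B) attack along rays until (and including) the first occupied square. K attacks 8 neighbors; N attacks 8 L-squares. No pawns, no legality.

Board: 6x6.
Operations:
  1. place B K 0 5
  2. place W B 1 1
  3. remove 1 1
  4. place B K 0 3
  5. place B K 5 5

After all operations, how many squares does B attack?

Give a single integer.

Answer: 9

Derivation:
Op 1: place BK@(0,5)
Op 2: place WB@(1,1)
Op 3: remove (1,1)
Op 4: place BK@(0,3)
Op 5: place BK@(5,5)
Per-piece attacks for B:
  BK@(0,3): attacks (0,4) (0,2) (1,3) (1,4) (1,2)
  BK@(0,5): attacks (0,4) (1,5) (1,4)
  BK@(5,5): attacks (5,4) (4,5) (4,4)
Union (9 distinct): (0,2) (0,4) (1,2) (1,3) (1,4) (1,5) (4,4) (4,5) (5,4)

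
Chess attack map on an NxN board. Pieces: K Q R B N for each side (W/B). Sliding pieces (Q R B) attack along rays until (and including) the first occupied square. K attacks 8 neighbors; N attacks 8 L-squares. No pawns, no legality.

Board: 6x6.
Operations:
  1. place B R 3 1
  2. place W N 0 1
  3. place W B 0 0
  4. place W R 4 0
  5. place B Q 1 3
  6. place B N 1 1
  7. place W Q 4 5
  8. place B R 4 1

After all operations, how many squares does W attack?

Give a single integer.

Op 1: place BR@(3,1)
Op 2: place WN@(0,1)
Op 3: place WB@(0,0)
Op 4: place WR@(4,0)
Op 5: place BQ@(1,3)
Op 6: place BN@(1,1)
Op 7: place WQ@(4,5)
Op 8: place BR@(4,1)
Per-piece attacks for W:
  WB@(0,0): attacks (1,1) [ray(1,1) blocked at (1,1)]
  WN@(0,1): attacks (1,3) (2,2) (2,0)
  WR@(4,0): attacks (4,1) (5,0) (3,0) (2,0) (1,0) (0,0) [ray(0,1) blocked at (4,1); ray(-1,0) blocked at (0,0)]
  WQ@(4,5): attacks (4,4) (4,3) (4,2) (4,1) (5,5) (3,5) (2,5) (1,5) (0,5) (5,4) (3,4) (2,3) (1,2) (0,1) [ray(0,-1) blocked at (4,1); ray(-1,-1) blocked at (0,1)]
Union (22 distinct): (0,0) (0,1) (0,5) (1,0) (1,1) (1,2) (1,3) (1,5) (2,0) (2,2) (2,3) (2,5) (3,0) (3,4) (3,5) (4,1) (4,2) (4,3) (4,4) (5,0) (5,4) (5,5)

Answer: 22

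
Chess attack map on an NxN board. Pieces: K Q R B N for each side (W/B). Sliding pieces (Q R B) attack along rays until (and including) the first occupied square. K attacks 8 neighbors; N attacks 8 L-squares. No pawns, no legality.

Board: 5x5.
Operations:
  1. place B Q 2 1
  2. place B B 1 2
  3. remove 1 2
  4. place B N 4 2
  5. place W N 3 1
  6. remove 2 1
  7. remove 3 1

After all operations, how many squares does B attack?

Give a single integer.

Answer: 4

Derivation:
Op 1: place BQ@(2,1)
Op 2: place BB@(1,2)
Op 3: remove (1,2)
Op 4: place BN@(4,2)
Op 5: place WN@(3,1)
Op 6: remove (2,1)
Op 7: remove (3,1)
Per-piece attacks for B:
  BN@(4,2): attacks (3,4) (2,3) (3,0) (2,1)
Union (4 distinct): (2,1) (2,3) (3,0) (3,4)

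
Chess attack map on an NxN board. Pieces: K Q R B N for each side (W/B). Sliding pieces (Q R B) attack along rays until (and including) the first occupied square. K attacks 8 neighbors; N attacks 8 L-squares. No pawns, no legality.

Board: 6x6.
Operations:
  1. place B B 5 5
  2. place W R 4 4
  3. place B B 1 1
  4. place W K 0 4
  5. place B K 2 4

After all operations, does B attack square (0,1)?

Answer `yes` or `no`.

Answer: no

Derivation:
Op 1: place BB@(5,5)
Op 2: place WR@(4,4)
Op 3: place BB@(1,1)
Op 4: place WK@(0,4)
Op 5: place BK@(2,4)
Per-piece attacks for B:
  BB@(1,1): attacks (2,2) (3,3) (4,4) (2,0) (0,2) (0,0) [ray(1,1) blocked at (4,4)]
  BK@(2,4): attacks (2,5) (2,3) (3,4) (1,4) (3,5) (3,3) (1,5) (1,3)
  BB@(5,5): attacks (4,4) [ray(-1,-1) blocked at (4,4)]
B attacks (0,1): no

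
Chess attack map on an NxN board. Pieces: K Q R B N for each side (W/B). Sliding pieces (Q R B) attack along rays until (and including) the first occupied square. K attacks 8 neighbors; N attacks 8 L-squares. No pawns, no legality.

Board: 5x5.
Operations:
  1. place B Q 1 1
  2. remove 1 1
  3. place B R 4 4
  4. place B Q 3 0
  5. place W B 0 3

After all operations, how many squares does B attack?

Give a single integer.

Op 1: place BQ@(1,1)
Op 2: remove (1,1)
Op 3: place BR@(4,4)
Op 4: place BQ@(3,0)
Op 5: place WB@(0,3)
Per-piece attacks for B:
  BQ@(3,0): attacks (3,1) (3,2) (3,3) (3,4) (4,0) (2,0) (1,0) (0,0) (4,1) (2,1) (1,2) (0,3) [ray(-1,1) blocked at (0,3)]
  BR@(4,4): attacks (4,3) (4,2) (4,1) (4,0) (3,4) (2,4) (1,4) (0,4)
Union (17 distinct): (0,0) (0,3) (0,4) (1,0) (1,2) (1,4) (2,0) (2,1) (2,4) (3,1) (3,2) (3,3) (3,4) (4,0) (4,1) (4,2) (4,3)

Answer: 17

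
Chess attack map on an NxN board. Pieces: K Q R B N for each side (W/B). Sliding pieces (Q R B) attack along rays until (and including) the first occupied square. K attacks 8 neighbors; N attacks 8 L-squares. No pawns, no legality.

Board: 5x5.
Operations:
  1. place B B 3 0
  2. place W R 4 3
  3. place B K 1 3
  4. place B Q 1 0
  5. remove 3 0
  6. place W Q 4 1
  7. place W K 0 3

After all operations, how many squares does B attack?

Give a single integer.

Answer: 18

Derivation:
Op 1: place BB@(3,0)
Op 2: place WR@(4,3)
Op 3: place BK@(1,3)
Op 4: place BQ@(1,0)
Op 5: remove (3,0)
Op 6: place WQ@(4,1)
Op 7: place WK@(0,3)
Per-piece attacks for B:
  BQ@(1,0): attacks (1,1) (1,2) (1,3) (2,0) (3,0) (4,0) (0,0) (2,1) (3,2) (4,3) (0,1) [ray(0,1) blocked at (1,3); ray(1,1) blocked at (4,3)]
  BK@(1,3): attacks (1,4) (1,2) (2,3) (0,3) (2,4) (2,2) (0,4) (0,2)
Union (18 distinct): (0,0) (0,1) (0,2) (0,3) (0,4) (1,1) (1,2) (1,3) (1,4) (2,0) (2,1) (2,2) (2,3) (2,4) (3,0) (3,2) (4,0) (4,3)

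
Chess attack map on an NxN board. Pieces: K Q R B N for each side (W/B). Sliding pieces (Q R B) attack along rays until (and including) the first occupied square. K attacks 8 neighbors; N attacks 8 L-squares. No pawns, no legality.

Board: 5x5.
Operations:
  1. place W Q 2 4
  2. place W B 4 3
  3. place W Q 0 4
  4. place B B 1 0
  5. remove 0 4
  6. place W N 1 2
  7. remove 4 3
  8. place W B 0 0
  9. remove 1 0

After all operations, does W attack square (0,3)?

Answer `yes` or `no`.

Answer: no

Derivation:
Op 1: place WQ@(2,4)
Op 2: place WB@(4,3)
Op 3: place WQ@(0,4)
Op 4: place BB@(1,0)
Op 5: remove (0,4)
Op 6: place WN@(1,2)
Op 7: remove (4,3)
Op 8: place WB@(0,0)
Op 9: remove (1,0)
Per-piece attacks for W:
  WB@(0,0): attacks (1,1) (2,2) (3,3) (4,4)
  WN@(1,2): attacks (2,4) (3,3) (0,4) (2,0) (3,1) (0,0)
  WQ@(2,4): attacks (2,3) (2,2) (2,1) (2,0) (3,4) (4,4) (1,4) (0,4) (3,3) (4,2) (1,3) (0,2)
W attacks (0,3): no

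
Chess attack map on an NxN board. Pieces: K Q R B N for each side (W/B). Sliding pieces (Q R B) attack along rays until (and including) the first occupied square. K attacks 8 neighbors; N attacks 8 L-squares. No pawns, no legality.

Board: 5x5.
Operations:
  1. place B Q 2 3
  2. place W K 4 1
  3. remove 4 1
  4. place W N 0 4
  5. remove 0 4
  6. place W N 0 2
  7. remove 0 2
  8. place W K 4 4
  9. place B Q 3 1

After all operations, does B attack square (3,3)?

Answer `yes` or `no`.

Answer: yes

Derivation:
Op 1: place BQ@(2,3)
Op 2: place WK@(4,1)
Op 3: remove (4,1)
Op 4: place WN@(0,4)
Op 5: remove (0,4)
Op 6: place WN@(0,2)
Op 7: remove (0,2)
Op 8: place WK@(4,4)
Op 9: place BQ@(3,1)
Per-piece attacks for B:
  BQ@(2,3): attacks (2,4) (2,2) (2,1) (2,0) (3,3) (4,3) (1,3) (0,3) (3,4) (3,2) (4,1) (1,4) (1,2) (0,1)
  BQ@(3,1): attacks (3,2) (3,3) (3,4) (3,0) (4,1) (2,1) (1,1) (0,1) (4,2) (4,0) (2,2) (1,3) (0,4) (2,0)
B attacks (3,3): yes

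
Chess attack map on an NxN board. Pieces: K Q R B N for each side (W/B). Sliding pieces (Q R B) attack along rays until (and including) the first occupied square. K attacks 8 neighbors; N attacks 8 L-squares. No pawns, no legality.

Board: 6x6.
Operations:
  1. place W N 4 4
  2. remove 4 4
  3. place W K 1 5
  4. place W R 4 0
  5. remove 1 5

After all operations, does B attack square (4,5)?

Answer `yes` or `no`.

Op 1: place WN@(4,4)
Op 2: remove (4,4)
Op 3: place WK@(1,5)
Op 4: place WR@(4,0)
Op 5: remove (1,5)
Per-piece attacks for B:
B attacks (4,5): no

Answer: no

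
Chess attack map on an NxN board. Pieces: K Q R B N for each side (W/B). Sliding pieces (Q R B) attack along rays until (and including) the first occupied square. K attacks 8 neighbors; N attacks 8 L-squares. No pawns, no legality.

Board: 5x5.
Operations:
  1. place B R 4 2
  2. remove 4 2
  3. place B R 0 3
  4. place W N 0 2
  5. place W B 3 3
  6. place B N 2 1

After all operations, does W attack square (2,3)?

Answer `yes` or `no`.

Answer: yes

Derivation:
Op 1: place BR@(4,2)
Op 2: remove (4,2)
Op 3: place BR@(0,3)
Op 4: place WN@(0,2)
Op 5: place WB@(3,3)
Op 6: place BN@(2,1)
Per-piece attacks for W:
  WN@(0,2): attacks (1,4) (2,3) (1,0) (2,1)
  WB@(3,3): attacks (4,4) (4,2) (2,4) (2,2) (1,1) (0,0)
W attacks (2,3): yes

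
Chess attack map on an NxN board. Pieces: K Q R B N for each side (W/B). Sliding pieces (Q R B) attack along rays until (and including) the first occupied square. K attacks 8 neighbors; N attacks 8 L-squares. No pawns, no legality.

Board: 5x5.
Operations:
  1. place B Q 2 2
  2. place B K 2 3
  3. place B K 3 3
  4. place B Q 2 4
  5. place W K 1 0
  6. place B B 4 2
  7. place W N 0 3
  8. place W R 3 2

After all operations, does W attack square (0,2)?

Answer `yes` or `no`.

Answer: no

Derivation:
Op 1: place BQ@(2,2)
Op 2: place BK@(2,3)
Op 3: place BK@(3,3)
Op 4: place BQ@(2,4)
Op 5: place WK@(1,0)
Op 6: place BB@(4,2)
Op 7: place WN@(0,3)
Op 8: place WR@(3,2)
Per-piece attacks for W:
  WN@(0,3): attacks (2,4) (1,1) (2,2)
  WK@(1,0): attacks (1,1) (2,0) (0,0) (2,1) (0,1)
  WR@(3,2): attacks (3,3) (3,1) (3,0) (4,2) (2,2) [ray(0,1) blocked at (3,3); ray(1,0) blocked at (4,2); ray(-1,0) blocked at (2,2)]
W attacks (0,2): no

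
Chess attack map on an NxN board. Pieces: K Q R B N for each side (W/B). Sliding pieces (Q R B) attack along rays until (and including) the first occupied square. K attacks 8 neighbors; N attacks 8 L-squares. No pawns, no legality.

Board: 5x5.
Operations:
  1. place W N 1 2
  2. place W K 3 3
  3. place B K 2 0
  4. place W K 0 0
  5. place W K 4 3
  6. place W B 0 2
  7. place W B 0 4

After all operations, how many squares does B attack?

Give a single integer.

Answer: 5

Derivation:
Op 1: place WN@(1,2)
Op 2: place WK@(3,3)
Op 3: place BK@(2,0)
Op 4: place WK@(0,0)
Op 5: place WK@(4,3)
Op 6: place WB@(0,2)
Op 7: place WB@(0,4)
Per-piece attacks for B:
  BK@(2,0): attacks (2,1) (3,0) (1,0) (3,1) (1,1)
Union (5 distinct): (1,0) (1,1) (2,1) (3,0) (3,1)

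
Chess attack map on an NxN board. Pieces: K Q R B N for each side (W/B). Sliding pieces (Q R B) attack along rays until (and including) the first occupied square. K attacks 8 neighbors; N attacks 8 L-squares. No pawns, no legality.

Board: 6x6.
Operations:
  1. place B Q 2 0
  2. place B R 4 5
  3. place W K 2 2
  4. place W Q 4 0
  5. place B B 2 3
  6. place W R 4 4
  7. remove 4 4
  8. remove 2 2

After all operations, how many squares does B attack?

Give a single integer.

Answer: 27

Derivation:
Op 1: place BQ@(2,0)
Op 2: place BR@(4,5)
Op 3: place WK@(2,2)
Op 4: place WQ@(4,0)
Op 5: place BB@(2,3)
Op 6: place WR@(4,4)
Op 7: remove (4,4)
Op 8: remove (2,2)
Per-piece attacks for B:
  BQ@(2,0): attacks (2,1) (2,2) (2,3) (3,0) (4,0) (1,0) (0,0) (3,1) (4,2) (5,3) (1,1) (0,2) [ray(0,1) blocked at (2,3); ray(1,0) blocked at (4,0)]
  BB@(2,3): attacks (3,4) (4,5) (3,2) (4,1) (5,0) (1,4) (0,5) (1,2) (0,1) [ray(1,1) blocked at (4,5)]
  BR@(4,5): attacks (4,4) (4,3) (4,2) (4,1) (4,0) (5,5) (3,5) (2,5) (1,5) (0,5) [ray(0,-1) blocked at (4,0)]
Union (27 distinct): (0,0) (0,1) (0,2) (0,5) (1,0) (1,1) (1,2) (1,4) (1,5) (2,1) (2,2) (2,3) (2,5) (3,0) (3,1) (3,2) (3,4) (3,5) (4,0) (4,1) (4,2) (4,3) (4,4) (4,5) (5,0) (5,3) (5,5)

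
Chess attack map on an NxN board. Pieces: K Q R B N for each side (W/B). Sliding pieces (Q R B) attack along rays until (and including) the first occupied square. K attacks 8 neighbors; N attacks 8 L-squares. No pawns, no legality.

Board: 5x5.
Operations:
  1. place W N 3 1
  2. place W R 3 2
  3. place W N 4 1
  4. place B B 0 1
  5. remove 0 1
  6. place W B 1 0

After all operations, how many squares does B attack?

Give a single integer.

Op 1: place WN@(3,1)
Op 2: place WR@(3,2)
Op 3: place WN@(4,1)
Op 4: place BB@(0,1)
Op 5: remove (0,1)
Op 6: place WB@(1,0)
Per-piece attacks for B:
Union (0 distinct): (none)

Answer: 0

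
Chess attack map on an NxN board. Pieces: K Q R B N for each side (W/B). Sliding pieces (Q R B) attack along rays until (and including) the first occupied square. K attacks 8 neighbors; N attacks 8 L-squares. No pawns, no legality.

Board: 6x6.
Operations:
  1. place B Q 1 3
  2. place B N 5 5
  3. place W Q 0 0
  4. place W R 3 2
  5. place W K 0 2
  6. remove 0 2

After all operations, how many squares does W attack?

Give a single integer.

Answer: 21

Derivation:
Op 1: place BQ@(1,3)
Op 2: place BN@(5,5)
Op 3: place WQ@(0,0)
Op 4: place WR@(3,2)
Op 5: place WK@(0,2)
Op 6: remove (0,2)
Per-piece attacks for W:
  WQ@(0,0): attacks (0,1) (0,2) (0,3) (0,4) (0,5) (1,0) (2,0) (3,0) (4,0) (5,0) (1,1) (2,2) (3,3) (4,4) (5,5) [ray(1,1) blocked at (5,5)]
  WR@(3,2): attacks (3,3) (3,4) (3,5) (3,1) (3,0) (4,2) (5,2) (2,2) (1,2) (0,2)
Union (21 distinct): (0,1) (0,2) (0,3) (0,4) (0,5) (1,0) (1,1) (1,2) (2,0) (2,2) (3,0) (3,1) (3,3) (3,4) (3,5) (4,0) (4,2) (4,4) (5,0) (5,2) (5,5)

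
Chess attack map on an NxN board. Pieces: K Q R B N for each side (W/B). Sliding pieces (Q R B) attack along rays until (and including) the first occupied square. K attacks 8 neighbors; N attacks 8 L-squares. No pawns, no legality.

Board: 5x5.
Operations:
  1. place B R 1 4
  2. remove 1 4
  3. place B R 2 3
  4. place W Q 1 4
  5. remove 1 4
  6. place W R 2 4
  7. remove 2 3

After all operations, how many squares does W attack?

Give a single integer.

Op 1: place BR@(1,4)
Op 2: remove (1,4)
Op 3: place BR@(2,3)
Op 4: place WQ@(1,4)
Op 5: remove (1,4)
Op 6: place WR@(2,4)
Op 7: remove (2,3)
Per-piece attacks for W:
  WR@(2,4): attacks (2,3) (2,2) (2,1) (2,0) (3,4) (4,4) (1,4) (0,4)
Union (8 distinct): (0,4) (1,4) (2,0) (2,1) (2,2) (2,3) (3,4) (4,4)

Answer: 8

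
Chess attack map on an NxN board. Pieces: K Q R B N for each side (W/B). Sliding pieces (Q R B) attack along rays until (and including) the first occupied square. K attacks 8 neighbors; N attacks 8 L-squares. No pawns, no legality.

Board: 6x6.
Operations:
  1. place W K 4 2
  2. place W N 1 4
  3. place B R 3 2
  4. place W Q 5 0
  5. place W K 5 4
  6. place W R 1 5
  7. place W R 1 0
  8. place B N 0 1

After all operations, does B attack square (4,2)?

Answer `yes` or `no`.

Answer: yes

Derivation:
Op 1: place WK@(4,2)
Op 2: place WN@(1,4)
Op 3: place BR@(3,2)
Op 4: place WQ@(5,0)
Op 5: place WK@(5,4)
Op 6: place WR@(1,5)
Op 7: place WR@(1,0)
Op 8: place BN@(0,1)
Per-piece attacks for B:
  BN@(0,1): attacks (1,3) (2,2) (2,0)
  BR@(3,2): attacks (3,3) (3,4) (3,5) (3,1) (3,0) (4,2) (2,2) (1,2) (0,2) [ray(1,0) blocked at (4,2)]
B attacks (4,2): yes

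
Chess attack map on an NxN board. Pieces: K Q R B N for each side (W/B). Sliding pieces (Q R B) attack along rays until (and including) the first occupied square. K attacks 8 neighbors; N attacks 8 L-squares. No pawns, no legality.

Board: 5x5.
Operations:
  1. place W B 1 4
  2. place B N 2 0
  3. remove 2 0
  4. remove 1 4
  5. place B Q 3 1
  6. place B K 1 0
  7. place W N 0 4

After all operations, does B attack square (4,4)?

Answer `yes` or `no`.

Answer: no

Derivation:
Op 1: place WB@(1,4)
Op 2: place BN@(2,0)
Op 3: remove (2,0)
Op 4: remove (1,4)
Op 5: place BQ@(3,1)
Op 6: place BK@(1,0)
Op 7: place WN@(0,4)
Per-piece attacks for B:
  BK@(1,0): attacks (1,1) (2,0) (0,0) (2,1) (0,1)
  BQ@(3,1): attacks (3,2) (3,3) (3,4) (3,0) (4,1) (2,1) (1,1) (0,1) (4,2) (4,0) (2,2) (1,3) (0,4) (2,0) [ray(-1,1) blocked at (0,4)]
B attacks (4,4): no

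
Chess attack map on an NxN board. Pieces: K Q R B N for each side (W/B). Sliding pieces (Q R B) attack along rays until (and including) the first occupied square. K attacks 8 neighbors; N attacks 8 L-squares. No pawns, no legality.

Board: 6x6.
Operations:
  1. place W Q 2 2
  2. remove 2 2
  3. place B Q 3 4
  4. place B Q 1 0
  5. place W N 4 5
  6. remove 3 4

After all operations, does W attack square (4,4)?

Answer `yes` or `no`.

Op 1: place WQ@(2,2)
Op 2: remove (2,2)
Op 3: place BQ@(3,4)
Op 4: place BQ@(1,0)
Op 5: place WN@(4,5)
Op 6: remove (3,4)
Per-piece attacks for W:
  WN@(4,5): attacks (5,3) (3,3) (2,4)
W attacks (4,4): no

Answer: no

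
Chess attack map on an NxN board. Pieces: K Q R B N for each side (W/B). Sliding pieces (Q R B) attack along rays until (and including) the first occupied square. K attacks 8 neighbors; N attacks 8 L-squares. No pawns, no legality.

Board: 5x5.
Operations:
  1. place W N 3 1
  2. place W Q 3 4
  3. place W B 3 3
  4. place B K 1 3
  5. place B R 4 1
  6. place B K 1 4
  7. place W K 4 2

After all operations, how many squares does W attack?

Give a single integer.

Op 1: place WN@(3,1)
Op 2: place WQ@(3,4)
Op 3: place WB@(3,3)
Op 4: place BK@(1,3)
Op 5: place BR@(4,1)
Op 6: place BK@(1,4)
Op 7: place WK@(4,2)
Per-piece attacks for W:
  WN@(3,1): attacks (4,3) (2,3) (1,2) (1,0)
  WB@(3,3): attacks (4,4) (4,2) (2,4) (2,2) (1,1) (0,0) [ray(1,-1) blocked at (4,2)]
  WQ@(3,4): attacks (3,3) (4,4) (2,4) (1,4) (4,3) (2,3) (1,2) (0,1) [ray(0,-1) blocked at (3,3); ray(-1,0) blocked at (1,4)]
  WK@(4,2): attacks (4,3) (4,1) (3,2) (3,3) (3,1)
Union (16 distinct): (0,0) (0,1) (1,0) (1,1) (1,2) (1,4) (2,2) (2,3) (2,4) (3,1) (3,2) (3,3) (4,1) (4,2) (4,3) (4,4)

Answer: 16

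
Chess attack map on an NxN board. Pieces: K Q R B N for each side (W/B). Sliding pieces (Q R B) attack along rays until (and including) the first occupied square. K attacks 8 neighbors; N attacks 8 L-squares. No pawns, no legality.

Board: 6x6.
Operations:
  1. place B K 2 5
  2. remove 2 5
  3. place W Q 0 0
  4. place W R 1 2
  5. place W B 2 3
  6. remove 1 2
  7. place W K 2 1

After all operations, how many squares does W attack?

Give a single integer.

Op 1: place BK@(2,5)
Op 2: remove (2,5)
Op 3: place WQ@(0,0)
Op 4: place WR@(1,2)
Op 5: place WB@(2,3)
Op 6: remove (1,2)
Op 7: place WK@(2,1)
Per-piece attacks for W:
  WQ@(0,0): attacks (0,1) (0,2) (0,3) (0,4) (0,5) (1,0) (2,0) (3,0) (4,0) (5,0) (1,1) (2,2) (3,3) (4,4) (5,5)
  WK@(2,1): attacks (2,2) (2,0) (3,1) (1,1) (3,2) (3,0) (1,2) (1,0)
  WB@(2,3): attacks (3,4) (4,5) (3,2) (4,1) (5,0) (1,4) (0,5) (1,2) (0,1)
Union (22 distinct): (0,1) (0,2) (0,3) (0,4) (0,5) (1,0) (1,1) (1,2) (1,4) (2,0) (2,2) (3,0) (3,1) (3,2) (3,3) (3,4) (4,0) (4,1) (4,4) (4,5) (5,0) (5,5)

Answer: 22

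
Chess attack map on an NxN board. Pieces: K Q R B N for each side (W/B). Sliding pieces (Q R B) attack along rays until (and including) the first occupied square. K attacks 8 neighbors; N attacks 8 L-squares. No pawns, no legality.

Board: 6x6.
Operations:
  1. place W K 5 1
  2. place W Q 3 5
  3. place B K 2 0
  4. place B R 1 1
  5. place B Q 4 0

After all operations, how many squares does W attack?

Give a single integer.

Answer: 20

Derivation:
Op 1: place WK@(5,1)
Op 2: place WQ@(3,5)
Op 3: place BK@(2,0)
Op 4: place BR@(1,1)
Op 5: place BQ@(4,0)
Per-piece attacks for W:
  WQ@(3,5): attacks (3,4) (3,3) (3,2) (3,1) (3,0) (4,5) (5,5) (2,5) (1,5) (0,5) (4,4) (5,3) (2,4) (1,3) (0,2)
  WK@(5,1): attacks (5,2) (5,0) (4,1) (4,2) (4,0)
Union (20 distinct): (0,2) (0,5) (1,3) (1,5) (2,4) (2,5) (3,0) (3,1) (3,2) (3,3) (3,4) (4,0) (4,1) (4,2) (4,4) (4,5) (5,0) (5,2) (5,3) (5,5)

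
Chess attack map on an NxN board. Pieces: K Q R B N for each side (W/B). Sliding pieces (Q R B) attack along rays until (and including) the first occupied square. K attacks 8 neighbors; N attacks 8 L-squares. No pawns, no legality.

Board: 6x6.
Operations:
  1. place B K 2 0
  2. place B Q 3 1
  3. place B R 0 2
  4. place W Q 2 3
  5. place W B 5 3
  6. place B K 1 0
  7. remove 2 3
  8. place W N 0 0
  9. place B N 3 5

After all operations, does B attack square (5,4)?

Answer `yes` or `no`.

Op 1: place BK@(2,0)
Op 2: place BQ@(3,1)
Op 3: place BR@(0,2)
Op 4: place WQ@(2,3)
Op 5: place WB@(5,3)
Op 6: place BK@(1,0)
Op 7: remove (2,3)
Op 8: place WN@(0,0)
Op 9: place BN@(3,5)
Per-piece attacks for B:
  BR@(0,2): attacks (0,3) (0,4) (0,5) (0,1) (0,0) (1,2) (2,2) (3,2) (4,2) (5,2) [ray(0,-1) blocked at (0,0)]
  BK@(1,0): attacks (1,1) (2,0) (0,0) (2,1) (0,1)
  BK@(2,0): attacks (2,1) (3,0) (1,0) (3,1) (1,1)
  BQ@(3,1): attacks (3,2) (3,3) (3,4) (3,5) (3,0) (4,1) (5,1) (2,1) (1,1) (0,1) (4,2) (5,3) (4,0) (2,2) (1,3) (0,4) (2,0) [ray(0,1) blocked at (3,5); ray(1,1) blocked at (5,3); ray(-1,-1) blocked at (2,0)]
  BN@(3,5): attacks (4,3) (5,4) (2,3) (1,4)
B attacks (5,4): yes

Answer: yes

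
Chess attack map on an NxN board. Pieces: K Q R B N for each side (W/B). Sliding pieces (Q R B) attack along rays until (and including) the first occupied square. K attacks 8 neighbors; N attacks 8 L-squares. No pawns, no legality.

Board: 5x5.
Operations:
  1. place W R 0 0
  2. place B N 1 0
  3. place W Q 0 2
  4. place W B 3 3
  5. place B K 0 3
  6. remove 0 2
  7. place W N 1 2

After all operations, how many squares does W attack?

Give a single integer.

Answer: 14

Derivation:
Op 1: place WR@(0,0)
Op 2: place BN@(1,0)
Op 3: place WQ@(0,2)
Op 4: place WB@(3,3)
Op 5: place BK@(0,3)
Op 6: remove (0,2)
Op 7: place WN@(1,2)
Per-piece attacks for W:
  WR@(0,0): attacks (0,1) (0,2) (0,3) (1,0) [ray(0,1) blocked at (0,3); ray(1,0) blocked at (1,0)]
  WN@(1,2): attacks (2,4) (3,3) (0,4) (2,0) (3,1) (0,0)
  WB@(3,3): attacks (4,4) (4,2) (2,4) (2,2) (1,1) (0,0) [ray(-1,-1) blocked at (0,0)]
Union (14 distinct): (0,0) (0,1) (0,2) (0,3) (0,4) (1,0) (1,1) (2,0) (2,2) (2,4) (3,1) (3,3) (4,2) (4,4)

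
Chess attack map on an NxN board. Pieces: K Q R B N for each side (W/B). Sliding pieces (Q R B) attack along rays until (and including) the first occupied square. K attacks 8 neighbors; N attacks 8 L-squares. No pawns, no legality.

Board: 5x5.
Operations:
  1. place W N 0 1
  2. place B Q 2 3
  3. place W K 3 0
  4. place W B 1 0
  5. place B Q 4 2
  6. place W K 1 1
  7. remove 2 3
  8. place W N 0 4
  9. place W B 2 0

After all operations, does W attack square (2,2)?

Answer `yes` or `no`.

Op 1: place WN@(0,1)
Op 2: place BQ@(2,3)
Op 3: place WK@(3,0)
Op 4: place WB@(1,0)
Op 5: place BQ@(4,2)
Op 6: place WK@(1,1)
Op 7: remove (2,3)
Op 8: place WN@(0,4)
Op 9: place WB@(2,0)
Per-piece attacks for W:
  WN@(0,1): attacks (1,3) (2,2) (2,0)
  WN@(0,4): attacks (1,2) (2,3)
  WB@(1,0): attacks (2,1) (3,2) (4,3) (0,1) [ray(-1,1) blocked at (0,1)]
  WK@(1,1): attacks (1,2) (1,0) (2,1) (0,1) (2,2) (2,0) (0,2) (0,0)
  WB@(2,0): attacks (3,1) (4,2) (1,1) [ray(1,1) blocked at (4,2); ray(-1,1) blocked at (1,1)]
  WK@(3,0): attacks (3,1) (4,0) (2,0) (4,1) (2,1)
W attacks (2,2): yes

Answer: yes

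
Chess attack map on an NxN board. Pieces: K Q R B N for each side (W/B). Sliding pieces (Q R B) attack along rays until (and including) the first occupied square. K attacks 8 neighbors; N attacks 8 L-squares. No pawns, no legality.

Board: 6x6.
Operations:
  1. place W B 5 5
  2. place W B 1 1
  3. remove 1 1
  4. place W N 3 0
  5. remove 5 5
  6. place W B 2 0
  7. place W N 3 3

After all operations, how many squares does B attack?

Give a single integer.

Op 1: place WB@(5,5)
Op 2: place WB@(1,1)
Op 3: remove (1,1)
Op 4: place WN@(3,0)
Op 5: remove (5,5)
Op 6: place WB@(2,0)
Op 7: place WN@(3,3)
Per-piece attacks for B:
Union (0 distinct): (none)

Answer: 0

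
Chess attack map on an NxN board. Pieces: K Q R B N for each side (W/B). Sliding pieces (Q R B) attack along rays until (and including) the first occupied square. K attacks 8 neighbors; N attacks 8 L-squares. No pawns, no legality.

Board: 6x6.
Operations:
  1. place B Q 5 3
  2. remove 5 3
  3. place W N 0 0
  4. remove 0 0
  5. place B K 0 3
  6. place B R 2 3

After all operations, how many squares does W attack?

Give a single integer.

Answer: 0

Derivation:
Op 1: place BQ@(5,3)
Op 2: remove (5,3)
Op 3: place WN@(0,0)
Op 4: remove (0,0)
Op 5: place BK@(0,3)
Op 6: place BR@(2,3)
Per-piece attacks for W:
Union (0 distinct): (none)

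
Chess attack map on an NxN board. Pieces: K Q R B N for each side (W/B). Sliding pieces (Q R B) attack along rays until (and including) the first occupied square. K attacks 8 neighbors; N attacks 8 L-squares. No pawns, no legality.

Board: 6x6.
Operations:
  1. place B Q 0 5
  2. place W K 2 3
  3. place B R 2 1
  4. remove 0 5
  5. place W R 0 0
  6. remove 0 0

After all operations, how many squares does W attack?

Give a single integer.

Answer: 8

Derivation:
Op 1: place BQ@(0,5)
Op 2: place WK@(2,3)
Op 3: place BR@(2,1)
Op 4: remove (0,5)
Op 5: place WR@(0,0)
Op 6: remove (0,0)
Per-piece attacks for W:
  WK@(2,3): attacks (2,4) (2,2) (3,3) (1,3) (3,4) (3,2) (1,4) (1,2)
Union (8 distinct): (1,2) (1,3) (1,4) (2,2) (2,4) (3,2) (3,3) (3,4)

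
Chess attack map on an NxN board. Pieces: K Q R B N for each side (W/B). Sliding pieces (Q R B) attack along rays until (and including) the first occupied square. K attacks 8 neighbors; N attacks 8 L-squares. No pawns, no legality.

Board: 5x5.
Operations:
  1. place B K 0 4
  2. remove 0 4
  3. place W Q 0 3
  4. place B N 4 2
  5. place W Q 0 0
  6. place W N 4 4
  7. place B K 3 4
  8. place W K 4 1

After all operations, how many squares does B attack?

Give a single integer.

Op 1: place BK@(0,4)
Op 2: remove (0,4)
Op 3: place WQ@(0,3)
Op 4: place BN@(4,2)
Op 5: place WQ@(0,0)
Op 6: place WN@(4,4)
Op 7: place BK@(3,4)
Op 8: place WK@(4,1)
Per-piece attacks for B:
  BK@(3,4): attacks (3,3) (4,4) (2,4) (4,3) (2,3)
  BN@(4,2): attacks (3,4) (2,3) (3,0) (2,1)
Union (8 distinct): (2,1) (2,3) (2,4) (3,0) (3,3) (3,4) (4,3) (4,4)

Answer: 8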